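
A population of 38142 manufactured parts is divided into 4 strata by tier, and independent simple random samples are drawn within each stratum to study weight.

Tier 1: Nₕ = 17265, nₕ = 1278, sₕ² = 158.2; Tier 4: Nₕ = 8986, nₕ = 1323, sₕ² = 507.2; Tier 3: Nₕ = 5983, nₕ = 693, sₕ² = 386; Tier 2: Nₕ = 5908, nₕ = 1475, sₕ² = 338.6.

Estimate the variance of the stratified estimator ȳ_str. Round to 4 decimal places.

Var(ȳ_str) = Σₕ Wₕ²(1 − fₕ)sₕ²/nₕ with Wₕ = Nₕ/N, N = 38142.
Tier 1: Wₕ = 0.45265062; term = 0.45265062²·(1 − 0.07402259)·158.2/1278 = 0.023485632.
Tier 4: Wₕ = 0.23559331; term = 0.23559331²·(1 − 0.14722902)·507.2/1323 = 0.018145867.
Tier 3: Wₕ = 0.15686120; term = 0.15686120²·(1 − 0.11582818)·386/693 = 0.012117745.
Tier 2: Wₕ = 0.15489487; term = 0.15489487²·(1 − 0.24966148)·338.6/1475 = 0.0041326272.
Sum = 0.057881871.

0.0579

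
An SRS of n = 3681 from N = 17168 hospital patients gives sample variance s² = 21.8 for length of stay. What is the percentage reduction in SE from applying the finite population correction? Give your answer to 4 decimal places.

11.3665

f = n/N = 3681/17168 = 0.21441053.
SE_no-fpc = √(s²/n) = 0.076956505; SE_fpc = √((1−f)s²/n) = 0.068209233.
Ratio = √(1−f) = 0.88633485. Reduction = 100·(1 − 0.88633485) = 11.3665%.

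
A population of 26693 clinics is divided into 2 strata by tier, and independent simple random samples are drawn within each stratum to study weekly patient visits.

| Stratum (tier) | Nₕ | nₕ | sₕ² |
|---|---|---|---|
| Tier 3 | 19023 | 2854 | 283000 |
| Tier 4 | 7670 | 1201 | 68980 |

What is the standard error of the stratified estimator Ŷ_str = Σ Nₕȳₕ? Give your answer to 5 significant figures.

182620

Var(Ŷ_str) = Σₕ Nₕ²(1 − fₕ)sₕ²/nₕ.
Tier 3: 19023²·(1 − 2854/19023)·283000/2854 = 3.0499635 × 10^10.
Tier 4: 7670²·(1 − 1201/7670)·68980/1201 = 2.8497889 × 10^9.
Sum = 3.3349424 × 10^10.
SE = √(3.3349424 × 10^10) = 182620.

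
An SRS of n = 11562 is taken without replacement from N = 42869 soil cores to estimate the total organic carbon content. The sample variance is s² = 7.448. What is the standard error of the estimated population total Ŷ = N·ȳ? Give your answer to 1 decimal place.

Var(Ŷ) = N²·Var(ȳ) = N²·(1 − n/N)·s²/n.
f = 11562/42869 = 0.26970538; Var(ȳ) = 0.73029462·7.448/11562 = 4.7044061 × 10^-4.
Var(Ŷ) = 42869² · (4.7044061 × 10^-4) = 864552.78.
SE(Ŷ) = √(864552.78) = 929.8.

929.8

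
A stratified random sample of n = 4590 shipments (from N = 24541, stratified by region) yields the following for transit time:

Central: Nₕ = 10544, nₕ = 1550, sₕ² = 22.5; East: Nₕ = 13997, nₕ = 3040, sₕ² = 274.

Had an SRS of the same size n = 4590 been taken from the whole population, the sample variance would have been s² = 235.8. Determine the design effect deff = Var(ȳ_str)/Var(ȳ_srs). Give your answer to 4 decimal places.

0.6043

Var(ȳ_str) = Σ Wₕ²(1−fₕ)sₕ²/nₕ with Wₕ = Nₕ/24541:
  Central: (10544/24541)²·(1−1550/10544)·22.5/1550 = 0.0022857282
  East: (13997/24541)²·(1−3040/13997)·274/3040 = 0.022951924
  → Var(ȳ_str) = 0.025237652.
Var(ȳ_srs) = (1 − 4590/24541)·235.8/4590 = 0.041764139.
deff = 0.025237652 / 0.041764139 = 0.6043.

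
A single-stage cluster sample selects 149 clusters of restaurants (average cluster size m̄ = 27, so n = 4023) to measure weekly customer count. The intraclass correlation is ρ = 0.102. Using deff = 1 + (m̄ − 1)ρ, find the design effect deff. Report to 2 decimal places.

3.65

deff = 1 + (27 − 1)·0.102 = 1 + 2.652 = 3.652.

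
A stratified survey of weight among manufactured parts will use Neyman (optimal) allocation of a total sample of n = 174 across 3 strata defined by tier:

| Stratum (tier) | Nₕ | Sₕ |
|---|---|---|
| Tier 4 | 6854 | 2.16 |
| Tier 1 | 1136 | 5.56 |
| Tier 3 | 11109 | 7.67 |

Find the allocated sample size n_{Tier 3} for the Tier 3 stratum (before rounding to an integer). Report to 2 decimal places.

Neyman allocation: nₕ = n·NₕSₕ / Σⱼ NⱼSⱼ.
Σ NⱼSⱼ = 6854·2.16 + 1136·5.56 + 11109·7.67 = 106326.83.
n_{Tier 3} = 174·11109·7.67 / 106326.83 = 139.44.

139.44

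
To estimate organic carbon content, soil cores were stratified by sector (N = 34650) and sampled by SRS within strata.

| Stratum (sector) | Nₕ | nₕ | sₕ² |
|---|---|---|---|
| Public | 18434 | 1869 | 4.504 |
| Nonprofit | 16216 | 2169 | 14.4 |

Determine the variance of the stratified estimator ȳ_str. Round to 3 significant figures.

Var(ȳ_str) = Σₕ Wₕ²(1 − fₕ)sₕ²/nₕ with Wₕ = Nₕ/N, N = 34650.
Public: Wₕ = 0.53200577; term = 0.53200577²·(1 − 0.10138874)·4.504/1869 = 6.1290565 × 10^-4.
Nonprofit: Wₕ = 0.46799423; term = 0.46799423²·(1 − 0.13375678)·14.4/2169 = 0.0012595743.
Sum = 0.00187248.

0.00187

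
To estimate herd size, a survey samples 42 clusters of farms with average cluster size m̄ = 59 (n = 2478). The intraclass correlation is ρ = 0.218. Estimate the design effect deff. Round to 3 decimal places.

deff = 1 + (59 − 1)·0.218 = 1 + 12.644 = 13.644.

13.644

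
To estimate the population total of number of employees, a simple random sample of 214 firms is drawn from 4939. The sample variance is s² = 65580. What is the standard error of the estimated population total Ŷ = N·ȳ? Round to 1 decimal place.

Var(Ŷ) = N²·Var(ȳ) = N²·(1 − n/N)·s²/n.
f = 214/4939 = 0.04332861; Var(ȳ) = 0.95667139·65580/214 = 293.17061.
Var(Ŷ) = 4939² · 293.17061 = 7.1515221 × 10^9.
SE(Ŷ) = √(7.1515221 × 10^9) = 84566.7.

84566.7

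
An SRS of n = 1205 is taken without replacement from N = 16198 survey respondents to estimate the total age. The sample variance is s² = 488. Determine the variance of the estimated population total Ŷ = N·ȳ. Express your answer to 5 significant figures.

Var(Ŷ) = N²·Var(ȳ) = N²·(1 − n/N)·s²/n.
f = 1205/16198 = 0.07439190; Var(ȳ) = 0.92560810·488/1205 = 0.37485208.
Var(Ŷ) = 16198² · 0.37485208 = 9.8351891 × 10^7.

9.8352 × 10^7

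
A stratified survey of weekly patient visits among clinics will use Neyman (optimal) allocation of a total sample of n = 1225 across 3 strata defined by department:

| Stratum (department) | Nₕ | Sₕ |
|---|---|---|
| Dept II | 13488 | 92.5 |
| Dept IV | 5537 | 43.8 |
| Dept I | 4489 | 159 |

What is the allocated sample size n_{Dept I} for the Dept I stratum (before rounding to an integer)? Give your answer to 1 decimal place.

Neyman allocation: nₕ = n·NₕSₕ / Σⱼ NⱼSⱼ.
Σ NⱼSⱼ = 13488·92.5 + 5537·43.8 + 4489·159 = 2.2039116 × 10^6.
n_{Dept I} = 1225·4489·159 / (2.2039116 × 10^6) = 396.7.

396.7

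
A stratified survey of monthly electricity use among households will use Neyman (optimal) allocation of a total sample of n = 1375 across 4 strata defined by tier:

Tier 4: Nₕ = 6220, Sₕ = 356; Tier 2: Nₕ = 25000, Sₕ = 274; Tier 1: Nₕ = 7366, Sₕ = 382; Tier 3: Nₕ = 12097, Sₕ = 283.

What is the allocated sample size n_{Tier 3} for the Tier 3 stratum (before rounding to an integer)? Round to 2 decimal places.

307.63

Neyman allocation: nₕ = n·NₕSₕ / Σⱼ NⱼSⱼ.
Σ NⱼSⱼ = 6220·356 + 25000·274 + 7366·382 + 12097·283 = 1.5301583 × 10^7.
n_{Tier 3} = 1375·12097·283 / (1.5301583 × 10^7) = 307.63.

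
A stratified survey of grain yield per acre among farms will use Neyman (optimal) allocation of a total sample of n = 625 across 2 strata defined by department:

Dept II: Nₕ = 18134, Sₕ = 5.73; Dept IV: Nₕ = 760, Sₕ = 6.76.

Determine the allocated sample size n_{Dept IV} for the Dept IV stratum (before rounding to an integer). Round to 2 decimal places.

Neyman allocation: nₕ = n·NₕSₕ / Σⱼ NⱼSⱼ.
Σ NⱼSⱼ = 18134·5.73 + 760·6.76 = 109045.42.
n_{Dept IV} = 625·760·6.76 / 109045.42 = 29.45.

29.45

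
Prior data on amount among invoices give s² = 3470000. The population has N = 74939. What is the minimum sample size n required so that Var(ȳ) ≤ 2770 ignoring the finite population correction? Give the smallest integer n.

Without fpc, n₀ = s²/D = 3470000/2770 = 1252.7076.
Rounding up, n = 1253.

1253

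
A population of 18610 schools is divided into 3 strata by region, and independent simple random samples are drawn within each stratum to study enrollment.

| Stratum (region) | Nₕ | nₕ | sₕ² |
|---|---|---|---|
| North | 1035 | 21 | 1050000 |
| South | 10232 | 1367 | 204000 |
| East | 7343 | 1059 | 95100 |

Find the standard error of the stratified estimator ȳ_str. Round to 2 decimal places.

Var(ȳ_str) = Σₕ Wₕ²(1 − fₕ)sₕ²/nₕ with Wₕ = Nₕ/N, N = 18610.
North: Wₕ = 0.05561526; term = 0.05561526²·(1 − 0.02028986)·1050000/21 = 151.51498.
South: Wₕ = 0.54981193; term = 0.54981193²·(1 − 0.13360047)·204000/1367 = 39.084826.
East: Wₕ = 0.39457281; term = 0.39457281²·(1 − 0.14421898)·95100/1059 = 11.964692.
Sum = 202.5645.
SE = √(202.5645) = 14.23.

14.23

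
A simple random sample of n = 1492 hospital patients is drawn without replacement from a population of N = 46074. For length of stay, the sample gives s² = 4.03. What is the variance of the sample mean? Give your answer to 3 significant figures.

0.00261

Under SRS without replacement, Var(ȳ) = (1 − f)·s²/n with f = n/N = 1492/46074 = 0.03238269.
Var(ȳ) = (1 − 0.03238269)·4.03/1492 = 0.96761731·0.0027010724 = 0.0026136044.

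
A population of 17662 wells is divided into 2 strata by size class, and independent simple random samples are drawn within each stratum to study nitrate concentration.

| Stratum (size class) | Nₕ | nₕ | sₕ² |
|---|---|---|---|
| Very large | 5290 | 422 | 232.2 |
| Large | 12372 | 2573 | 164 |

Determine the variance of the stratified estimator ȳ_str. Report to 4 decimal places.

Var(ȳ_str) = Σₕ Wₕ²(1 − fₕ)sₕ²/nₕ with Wₕ = Nₕ/N, N = 17662.
Very large: Wₕ = 0.29951308; term = 0.29951308²·(1 − 0.07977316)·232.2/422 = 0.045423045.
Large: Wₕ = 0.70048692; term = 0.70048692²·(1 − 0.20796961)·164/2573 = 0.024771139.
Sum = 0.070194184.

0.0702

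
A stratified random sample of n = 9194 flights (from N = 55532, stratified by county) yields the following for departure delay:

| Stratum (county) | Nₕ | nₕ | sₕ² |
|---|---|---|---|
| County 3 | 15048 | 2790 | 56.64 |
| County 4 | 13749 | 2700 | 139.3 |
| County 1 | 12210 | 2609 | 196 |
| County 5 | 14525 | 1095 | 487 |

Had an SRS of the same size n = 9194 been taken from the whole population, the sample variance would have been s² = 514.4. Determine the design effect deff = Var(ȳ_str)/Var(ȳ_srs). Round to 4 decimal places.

Var(ȳ_str) = Σ Wₕ²(1−fₕ)sₕ²/nₕ with Wₕ = Nₕ/55532:
  County 3: (15048/55532)²·(1−2790/15048)·56.64/2790 = 0.0012143135
  County 4: (13749/55532)²·(1−2700/13749)·139.3/2700 = 0.0025415275
  County 1: (12210/55532)²·(1−2609/12210)·196/2609 = 0.0028557981
  County 5: (14525/55532)²·(1−1095/14525)·487/1095 = 0.02813328
  → Var(ȳ_str) = 0.034744919.
Var(ȳ_srs) = (1 − 9194/55532)·514.4/9194 = 0.046686405.
deff = 0.034744919 / 0.046686405 = 0.7442.

0.7442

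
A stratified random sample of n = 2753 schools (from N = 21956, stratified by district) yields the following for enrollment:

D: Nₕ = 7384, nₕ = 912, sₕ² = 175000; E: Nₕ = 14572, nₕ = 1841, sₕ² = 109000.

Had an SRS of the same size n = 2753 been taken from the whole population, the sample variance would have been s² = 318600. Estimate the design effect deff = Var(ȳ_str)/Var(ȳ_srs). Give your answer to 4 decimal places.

Var(ȳ_str) = Σ Wₕ²(1−fₕ)sₕ²/nₕ with Wₕ = Nₕ/21956:
  D: (7384/21956)²·(1−912/7384)·175000/912 = 19.022472
  E: (14572/21956)²·(1−1841/14572)·109000/1841 = 22.784943
  → Var(ȳ_str) = 41.807415.
Var(ȳ_srs) = (1 − 2753/21956)·318600/2753 = 101.21746.
deff = 41.807415 / 101.21746 = 0.4130.

0.4130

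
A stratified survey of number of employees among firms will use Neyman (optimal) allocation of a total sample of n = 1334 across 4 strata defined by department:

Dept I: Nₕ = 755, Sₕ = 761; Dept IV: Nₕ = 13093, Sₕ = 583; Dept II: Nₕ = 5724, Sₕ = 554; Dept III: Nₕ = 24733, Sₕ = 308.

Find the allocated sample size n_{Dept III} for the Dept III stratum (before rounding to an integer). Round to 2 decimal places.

Neyman allocation: nₕ = n·NₕSₕ / Σⱼ NⱼSⱼ.
Σ NⱼSⱼ = 755·761 + 13093·583 + 5724·554 + 24733·308 = 1.8996634 × 10^7.
n_{Dept III} = 1334·24733·308 / (1.8996634 × 10^7) = 534.94.

534.94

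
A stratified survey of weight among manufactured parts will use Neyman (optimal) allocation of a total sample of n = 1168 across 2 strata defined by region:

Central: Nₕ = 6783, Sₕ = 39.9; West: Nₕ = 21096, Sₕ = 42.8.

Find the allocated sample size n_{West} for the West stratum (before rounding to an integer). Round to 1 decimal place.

898.6

Neyman allocation: nₕ = n·NₕSₕ / Σⱼ NⱼSⱼ.
Σ NⱼSⱼ = 6783·39.9 + 21096·42.8 = 1.1735505 × 10^6.
n_{West} = 1168·21096·42.8 / (1.1735505 × 10^6) = 898.6.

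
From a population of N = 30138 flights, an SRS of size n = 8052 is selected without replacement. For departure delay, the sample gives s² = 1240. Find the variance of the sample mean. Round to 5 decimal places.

Under SRS without replacement, Var(ȳ) = (1 − f)·s²/n with f = n/N = 8052/30138 = 0.26717101.
Var(ȳ) = (1 − 0.26717101)·1240/8052 = 0.73282899·0.15399901 = 0.11285494.

0.11285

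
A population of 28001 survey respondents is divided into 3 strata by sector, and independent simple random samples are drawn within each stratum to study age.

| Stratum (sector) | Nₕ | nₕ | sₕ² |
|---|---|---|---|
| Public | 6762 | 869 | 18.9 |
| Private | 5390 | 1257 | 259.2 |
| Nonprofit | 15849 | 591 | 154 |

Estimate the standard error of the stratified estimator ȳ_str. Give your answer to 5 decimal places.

Var(ȳ_str) = Σₕ Wₕ²(1 − fₕ)sₕ²/nₕ with Wₕ = Nₕ/N, N = 28001.
Public: Wₕ = 0.24149138; term = 0.24149138²·(1 − 0.12851227)·18.9/869 = 0.0011053671.
Private: Wₕ = 0.19249313; term = 0.19249313²·(1 − 0.23320965)·259.2/1257 = 0.0058587748.
Nonprofit: Wₕ = 0.56601550; term = 0.56601550²·(1 − 0.03728942)·154/591 = 0.080368457.
Sum = 0.087332599.
SE = √(0.087332599) = 0.29552.

0.29552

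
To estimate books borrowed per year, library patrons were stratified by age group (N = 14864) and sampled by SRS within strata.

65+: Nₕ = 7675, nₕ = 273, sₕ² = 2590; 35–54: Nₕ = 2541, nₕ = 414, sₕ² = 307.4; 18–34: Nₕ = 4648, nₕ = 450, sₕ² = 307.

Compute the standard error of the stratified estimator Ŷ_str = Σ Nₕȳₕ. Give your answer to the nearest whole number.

Var(Ŷ_str) = Σₕ Nₕ²(1 − fₕ)sₕ²/nₕ.
65+: 7675²·(1 − 273/7675)·2590/273 = 5.3896999 × 10^8.
35–54: 2541²·(1 − 414/2541)·307.4/414 = 4.0130602 × 10^6.
18–34: 4648²·(1 − 450/4648)·307/450 = 1.3311727 × 10^7.
Sum = 5.5629478 × 10^8.
SE = √(5.5629478 × 10^8) = 23586.

23586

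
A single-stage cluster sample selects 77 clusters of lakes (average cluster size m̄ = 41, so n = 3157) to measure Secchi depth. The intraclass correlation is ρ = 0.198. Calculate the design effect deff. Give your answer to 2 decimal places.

8.92

deff = 1 + (41 − 1)·0.198 = 1 + 7.92 = 8.92.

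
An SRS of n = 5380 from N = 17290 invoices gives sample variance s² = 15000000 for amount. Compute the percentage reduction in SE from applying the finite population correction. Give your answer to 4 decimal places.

f = n/N = 5380/17290 = 0.31116252.
SE_no-fpc = √(s²/n) = 52.802501; SE_fpc = √((1−f)s²/n) = 43.824087.
Ratio = √(1−f) = 0.82996234. Reduction = 100·(1 − 0.82996234) = 17.0038%.

17.0038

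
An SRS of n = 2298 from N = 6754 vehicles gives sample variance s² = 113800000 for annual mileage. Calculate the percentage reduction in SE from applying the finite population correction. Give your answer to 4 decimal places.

f = n/N = 2298/6754 = 0.34024282.
SE_no-fpc = √(s²/n) = 222.53387; SE_fpc = √((1−f)s²/n) = 180.75411.
Ratio = √(1−f) = 0.81225438. Reduction = 100·(1 − 0.81225438) = 18.7746%.

18.7746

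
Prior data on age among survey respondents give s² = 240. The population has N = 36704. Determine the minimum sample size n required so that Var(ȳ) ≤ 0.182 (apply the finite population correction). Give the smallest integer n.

Without fpc, n₀ = s²/D = 240/0.182 = 1318.6813.
With fpc, (1 − n/N)·s²/n ≤ D requires n ≥ n₀/(1 + n₀/N) = 1318.6813/(1 + 1318.6813/36704) = 1272.9475.
Rounding up, n = 1273.

1273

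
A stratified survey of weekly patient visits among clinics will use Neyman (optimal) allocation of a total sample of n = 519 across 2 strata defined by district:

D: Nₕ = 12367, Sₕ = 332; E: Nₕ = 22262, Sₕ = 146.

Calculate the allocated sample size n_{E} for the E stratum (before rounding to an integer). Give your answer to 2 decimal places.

229.32

Neyman allocation: nₕ = n·NₕSₕ / Σⱼ NⱼSⱼ.
Σ NⱼSⱼ = 12367·332 + 22262·146 = 7.356096 × 10^6.
n_{E} = 519·22262·146 / (7.356096 × 10^6) = 229.32.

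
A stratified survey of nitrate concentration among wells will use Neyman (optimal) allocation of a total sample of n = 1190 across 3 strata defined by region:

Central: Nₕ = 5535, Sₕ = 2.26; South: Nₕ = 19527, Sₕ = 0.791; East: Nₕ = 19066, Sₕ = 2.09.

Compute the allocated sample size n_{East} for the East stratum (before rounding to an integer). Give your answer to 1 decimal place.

699.4

Neyman allocation: nₕ = n·NₕSₕ / Σⱼ NⱼSⱼ.
Σ NⱼSⱼ = 5535·2.26 + 19527·0.791 + 19066·2.09 = 67802.897.
n_{East} = 1190·19066·2.09 / 67802.897 = 699.4.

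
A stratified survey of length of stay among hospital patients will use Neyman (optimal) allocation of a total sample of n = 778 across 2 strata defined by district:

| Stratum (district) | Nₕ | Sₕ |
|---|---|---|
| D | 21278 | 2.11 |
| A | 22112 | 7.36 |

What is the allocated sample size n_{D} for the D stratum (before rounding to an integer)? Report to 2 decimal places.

168.22

Neyman allocation: nₕ = n·NₕSₕ / Σⱼ NⱼSⱼ.
Σ NⱼSⱼ = 21278·2.11 + 22112·7.36 = 207640.9.
n_{D} = 778·21278·2.11 / 207640.9 = 168.22.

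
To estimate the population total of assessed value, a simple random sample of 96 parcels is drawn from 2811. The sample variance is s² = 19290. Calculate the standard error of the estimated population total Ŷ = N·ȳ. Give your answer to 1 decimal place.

Var(Ŷ) = N²·Var(ȳ) = N²·(1 − n/N)·s²/n.
f = 96/2811 = 0.03415155; Var(ȳ) = 0.96584845·19290/96 = 194.07517.
Var(Ŷ) = 2811² · 194.07517 = 1.5335278 × 10^9.
SE(Ŷ) = √(1.5335278 × 10^9) = 39160.3.

39160.3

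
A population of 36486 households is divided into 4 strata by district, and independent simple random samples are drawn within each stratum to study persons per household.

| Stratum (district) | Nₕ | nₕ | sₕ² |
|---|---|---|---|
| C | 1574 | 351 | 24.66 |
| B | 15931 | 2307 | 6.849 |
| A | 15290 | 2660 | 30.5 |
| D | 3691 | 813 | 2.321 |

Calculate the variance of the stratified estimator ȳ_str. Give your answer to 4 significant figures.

0.002272

Var(ȳ_str) = Σₕ Wₕ²(1 − fₕ)sₕ²/nₕ with Wₕ = Nₕ/N, N = 36486.
C: Wₕ = 0.04313983; term = 0.04313983²·(1 − 0.22299873)·24.66/351 = 1.015932 × 10^-4.
B: Wₕ = 0.43663323; term = 0.43663323²·(1 − 0.14481200)·6.849/2307 = 4.8403274 × 10^-4.
A: Wₕ = 0.41906485; term = 0.41906485²·(1 − 0.17396991)·30.5/2660 = 0.0016633228.
D: Wₕ = 0.10116209; term = 0.10116209²·(1 − 0.22026551)·2.321/813 = 2.2780693 × 10^-5.
Sum = 0.0022717294.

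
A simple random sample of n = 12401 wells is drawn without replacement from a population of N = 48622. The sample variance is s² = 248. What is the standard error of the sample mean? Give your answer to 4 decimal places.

Under SRS without replacement, Var(ȳ) = (1 − f)·s²/n with f = n/N = 12401/48622 = 0.25504915.
Var(ȳ) = (1 − 0.25504915)·248/12401 = 0.74495085·0.019998387 = 0.014897815.
SE(ȳ) = √(0.014897815) = 0.1221.

0.1221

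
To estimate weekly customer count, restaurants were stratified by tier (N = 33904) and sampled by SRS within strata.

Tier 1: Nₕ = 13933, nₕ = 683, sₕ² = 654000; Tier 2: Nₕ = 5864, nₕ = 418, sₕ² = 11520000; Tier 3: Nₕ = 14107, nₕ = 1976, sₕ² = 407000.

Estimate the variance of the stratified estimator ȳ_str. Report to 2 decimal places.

950.13

Var(ȳ_str) = Σₕ Wₕ²(1 − fₕ)sₕ²/nₕ with Wₕ = Nₕ/N, N = 33904.
Tier 1: Wₕ = 0.41095446; term = 0.41095446²·(1 − 0.04902031)·654000/683 = 153.7856.
Tier 2: Wₕ = 0.17295894; term = 0.17295894²·(1 − 0.07128240)·11520000/418 = 765.67756.
Tier 3: Wₕ = 0.41608660; term = 0.41608660²·(1 − 0.14007230)·407000/1976 = 30.664569.
Sum = 950.12773.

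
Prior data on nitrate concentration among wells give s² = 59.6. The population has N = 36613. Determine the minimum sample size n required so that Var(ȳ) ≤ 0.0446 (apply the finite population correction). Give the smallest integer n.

Without fpc, n₀ = s²/D = 59.6/0.0446 = 1336.3229.
With fpc, (1 − n/N)·s²/n ≤ D requires n ≥ n₀/(1 + n₀/N) = 1336.3229/(1 + 1336.3229/36613) = 1289.2665.
Rounding up, n = 1290.

1290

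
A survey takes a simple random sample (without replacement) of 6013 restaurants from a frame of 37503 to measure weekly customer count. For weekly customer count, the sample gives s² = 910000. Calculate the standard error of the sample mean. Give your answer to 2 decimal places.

Under SRS without replacement, Var(ȳ) = (1 − f)·s²/n with f = n/N = 6013/37503 = 0.16033384.
Var(ȳ) = (1 − 0.16033384)·910000/6013 = 0.83966616·151.33877 = 127.07404.
SE(ȳ) = √(127.07404) = 11.27.

11.27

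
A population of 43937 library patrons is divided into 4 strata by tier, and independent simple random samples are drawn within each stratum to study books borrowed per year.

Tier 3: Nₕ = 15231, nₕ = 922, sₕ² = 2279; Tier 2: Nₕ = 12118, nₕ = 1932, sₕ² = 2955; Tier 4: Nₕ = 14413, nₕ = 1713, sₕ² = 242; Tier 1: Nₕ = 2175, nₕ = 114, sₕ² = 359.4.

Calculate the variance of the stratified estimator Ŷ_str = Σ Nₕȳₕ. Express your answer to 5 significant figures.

7.6749 × 10^8

Var(Ŷ_str) = Σₕ Nₕ²(1 − fₕ)sₕ²/nₕ.
Tier 3: 15231²·(1 − 922/15231)·2279/922 = 5.3870512 × 10^8.
Tier 2: 12118²·(1 − 1932/12118)·2955/1932 = 1.8879261 × 10^8.
Tier 4: 14413²·(1 − 1713/14413)·242/1713 = 2.5859261 × 10^7.
Tier 1: 2175²·(1 − 114/2175)·359.4/114 = 1.4132223 × 10^7.
Sum = 7.6748921 × 10^8.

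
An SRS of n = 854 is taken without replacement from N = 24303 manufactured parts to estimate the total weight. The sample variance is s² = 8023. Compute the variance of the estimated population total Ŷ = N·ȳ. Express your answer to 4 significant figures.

5.354 × 10^9

Var(Ŷ) = N²·Var(ȳ) = N²·(1 − n/N)·s²/n.
f = 854/24303 = 0.03513969; Var(ȳ) = 0.96486031·8023/854 = 9.0644897.
Var(Ŷ) = 24303² · 9.0644897 = 5.3538122 × 10^9.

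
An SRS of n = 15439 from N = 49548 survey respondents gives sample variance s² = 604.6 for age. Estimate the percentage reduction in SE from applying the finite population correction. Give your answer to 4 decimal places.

17.0299

f = n/N = 15439/49548 = 0.31159684.
SE_no-fpc = √(s²/n) = 0.19789029; SE_fpc = √((1−f)s²/n) = 0.1641897.
Ratio = √(1−f) = 0.82970065. Reduction = 100·(1 − 0.82970065) = 17.0299%.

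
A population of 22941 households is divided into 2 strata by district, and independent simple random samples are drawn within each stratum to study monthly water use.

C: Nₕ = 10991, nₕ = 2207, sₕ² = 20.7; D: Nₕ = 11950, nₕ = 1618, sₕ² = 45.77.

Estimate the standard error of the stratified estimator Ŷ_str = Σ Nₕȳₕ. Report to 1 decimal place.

2097.2

Var(Ŷ_str) = Σₕ Nₕ²(1 − fₕ)sₕ²/nₕ.
C: 10991²·(1 − 2207/10991)·20.7/2207 = 905518.96.
D: 11950²·(1 − 1618/11950)·45.77/1618 = 3.492647 × 10^6.
Sum = 4.398166 × 10^6.
SE = √(4.398166 × 10^6) = 2097.2.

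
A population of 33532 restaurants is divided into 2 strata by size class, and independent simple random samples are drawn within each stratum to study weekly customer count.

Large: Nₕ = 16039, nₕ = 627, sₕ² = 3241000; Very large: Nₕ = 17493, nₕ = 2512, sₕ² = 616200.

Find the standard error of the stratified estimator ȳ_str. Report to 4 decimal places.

Var(ȳ_str) = Σₕ Wₕ²(1 − fₕ)sₕ²/nₕ with Wₕ = Nₕ/N, N = 33532.
Large: Wₕ = 0.47831922; term = 0.47831922²·(1 − 0.03909221)·3241000/627 = 1136.3938.
Very large: Wₕ = 0.52168078; term = 0.52168078²·(1 − 0.14360030)·616200/2512 = 57.17264.
Sum = 1193.5664.
SE = √(1193.5664) = 34.5480.

34.5480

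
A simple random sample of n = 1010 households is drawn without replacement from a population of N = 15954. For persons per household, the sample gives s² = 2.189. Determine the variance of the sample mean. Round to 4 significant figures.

Under SRS without replacement, Var(ȳ) = (1 − f)·s²/n with f = n/N = 1010/15954 = 0.06330701.
Var(ȳ) = (1 − 0.06330701)·2.189/1010 = 0.93669299·0.0021673267 = 0.0020301198.

0.002030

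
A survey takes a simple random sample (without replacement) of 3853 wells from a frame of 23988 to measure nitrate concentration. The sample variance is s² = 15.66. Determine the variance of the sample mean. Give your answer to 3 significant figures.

0.00341

Under SRS without replacement, Var(ȳ) = (1 − f)·s²/n with f = n/N = 3853/23988 = 0.16062198.
Var(ȳ) = (1 − 0.16062198)·15.66/3853 = 0.83937802·0.0040643654 = 0.003411539.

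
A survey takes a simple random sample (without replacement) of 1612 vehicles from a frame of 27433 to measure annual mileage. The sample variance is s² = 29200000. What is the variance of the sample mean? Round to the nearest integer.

17050

Under SRS without replacement, Var(ȳ) = (1 − f)·s²/n with f = n/N = 1612/27433 = 0.05876135.
Var(ȳ) = (1 − 0.05876135)·29200000/1612 = 0.94123865·18114.144 = 17049.732.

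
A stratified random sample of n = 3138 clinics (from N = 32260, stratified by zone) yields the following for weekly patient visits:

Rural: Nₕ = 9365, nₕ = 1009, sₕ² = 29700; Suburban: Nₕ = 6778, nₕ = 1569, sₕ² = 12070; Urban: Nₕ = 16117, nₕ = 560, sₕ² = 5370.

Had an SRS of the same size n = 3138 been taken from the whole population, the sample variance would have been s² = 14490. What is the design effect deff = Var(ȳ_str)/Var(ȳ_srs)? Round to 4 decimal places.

1.1478

Var(ȳ_str) = Σ Wₕ²(1−fₕ)sₕ²/nₕ with Wₕ = Nₕ/32260:
  Rural: (9365/32260)²·(1−1009/9365)·29700/1009 = 2.2133127
  Suburban: (6778/32260)²·(1−1569/6778)·12070/1569 = 0.26098258
  Urban: (16117/32260)²·(1−560/16117)·5370/560 = 2.3102958
  → Var(ȳ_str) = 4.7845911.
Var(ȳ_srs) = (1 − 3138/32260)·14490/3138 = 4.1684278.
deff = 4.7845911 / 4.1684278 = 1.1478.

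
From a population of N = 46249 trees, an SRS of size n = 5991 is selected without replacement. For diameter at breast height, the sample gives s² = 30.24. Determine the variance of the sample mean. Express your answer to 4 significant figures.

Under SRS without replacement, Var(ȳ) = (1 − f)·s²/n with f = n/N = 5991/46249 = 0.12953794.
Var(ȳ) = (1 − 0.12953794)·30.24/5991 = 0.87046206·0.0050475714 = 0.0043937194.

0.004394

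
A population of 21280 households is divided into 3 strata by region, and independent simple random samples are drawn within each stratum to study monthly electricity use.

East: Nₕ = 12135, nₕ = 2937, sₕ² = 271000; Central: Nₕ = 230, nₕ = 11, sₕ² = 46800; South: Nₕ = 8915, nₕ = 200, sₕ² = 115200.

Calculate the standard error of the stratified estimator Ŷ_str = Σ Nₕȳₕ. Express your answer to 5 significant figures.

235090

Var(Ŷ_str) = Σₕ Nₕ²(1 − fₕ)sₕ²/nₕ.
East: 12135²·(1 − 2937/12135)·271000/2937 = 1.0299082 × 10^10.
Central: 230²·(1 − 11/230)·46800/11 = 2.1430145 × 10^8.
South: 8915²·(1 − 200/8915)·115200/200 = 4.4751874 × 10^10.
Sum = 5.5265257 × 10^10.
SE = √(5.5265257 × 10^10) = 235090.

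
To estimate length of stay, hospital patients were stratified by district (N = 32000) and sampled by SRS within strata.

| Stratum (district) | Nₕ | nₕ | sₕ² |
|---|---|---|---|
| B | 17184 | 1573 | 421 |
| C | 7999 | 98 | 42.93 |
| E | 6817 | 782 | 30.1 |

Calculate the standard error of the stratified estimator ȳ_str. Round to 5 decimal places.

Var(ȳ_str) = Σₕ Wₕ²(1 − fₕ)sₕ²/nₕ with Wₕ = Nₕ/N, N = 32000.
B: Wₕ = 0.53700000; term = 0.53700000²·(1 − 0.09153864)·421/1573 = 0.070114591.
C: Wₕ = 0.24996875; term = 0.24996875²·(1 − 0.01225153)·42.93/98 = 0.027036634.
E: Wₕ = 0.21303125; term = 0.21303125²·(1 − 0.11471322)·30.1/782 = 0.0015464303.
Sum = 0.098697655.
SE = √(0.098697655) = 0.31416.

0.31416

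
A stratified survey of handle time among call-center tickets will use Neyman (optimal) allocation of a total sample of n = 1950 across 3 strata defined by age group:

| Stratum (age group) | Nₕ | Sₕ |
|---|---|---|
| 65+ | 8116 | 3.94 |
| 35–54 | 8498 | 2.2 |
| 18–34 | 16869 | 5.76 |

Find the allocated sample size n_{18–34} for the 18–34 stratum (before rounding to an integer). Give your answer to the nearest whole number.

1282

Neyman allocation: nₕ = n·NₕSₕ / Σⱼ NⱼSⱼ.
Σ NⱼSⱼ = 8116·3.94 + 8498·2.2 + 16869·5.76 = 147838.08.
n_{18–34} = 1950·16869·5.76 / 147838.08 = 1282.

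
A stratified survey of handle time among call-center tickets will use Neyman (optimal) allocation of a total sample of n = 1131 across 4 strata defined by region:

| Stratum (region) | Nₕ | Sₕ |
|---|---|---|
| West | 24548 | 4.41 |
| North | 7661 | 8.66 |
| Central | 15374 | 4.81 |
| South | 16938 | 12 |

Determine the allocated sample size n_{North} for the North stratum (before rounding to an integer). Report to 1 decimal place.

Neyman allocation: nₕ = n·NₕSₕ / Σⱼ NⱼSⱼ.
Σ NⱼSⱼ = 24548·4.41 + 7661·8.66 + 15374·4.81 + 16938·12 = 451805.88.
n_{North} = 1131·7661·8.66 / 451805.88 = 166.1.

166.1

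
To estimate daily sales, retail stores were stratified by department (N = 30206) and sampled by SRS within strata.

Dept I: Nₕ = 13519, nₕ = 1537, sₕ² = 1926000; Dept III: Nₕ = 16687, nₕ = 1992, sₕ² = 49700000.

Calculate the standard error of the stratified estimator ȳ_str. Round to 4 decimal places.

Var(ȳ_str) = Σₕ Wₕ²(1 − fₕ)sₕ²/nₕ with Wₕ = Nₕ/N, N = 30206.
Dept I: Wₕ = 0.44756009; term = 0.44756009²·(1 − 0.11369184)·1926000/1537 = 222.46918.
Dept III: Wₕ = 0.55243991; term = 0.55243991²·(1 − 0.11937436)·49700000/1992 = 6705.4584.
Sum = 6927.9276.
SE = √(6927.9276) = 83.2342.

83.2342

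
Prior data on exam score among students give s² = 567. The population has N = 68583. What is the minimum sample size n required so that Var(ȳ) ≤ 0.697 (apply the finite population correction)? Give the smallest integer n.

804

Without fpc, n₀ = s²/D = 567/0.697 = 813.4864.
With fpc, (1 − n/N)·s²/n ≤ D requires n ≥ n₀/(1 + n₀/N) = 813.4864/(1 + 813.4864/68583) = 803.9505.
Rounding up, n = 804.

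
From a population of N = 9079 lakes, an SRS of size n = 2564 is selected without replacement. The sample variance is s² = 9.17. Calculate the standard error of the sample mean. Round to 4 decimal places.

Under SRS without replacement, Var(ȳ) = (1 − f)·s²/n with f = n/N = 2564/9079 = 0.28240996.
Var(ȳ) = (1 − 0.28240996)·9.17/2564 = 0.71759004·0.0035764431 = 0.0025664199.
SE(ȳ) = √(0.0025664199) = 0.0507.

0.0507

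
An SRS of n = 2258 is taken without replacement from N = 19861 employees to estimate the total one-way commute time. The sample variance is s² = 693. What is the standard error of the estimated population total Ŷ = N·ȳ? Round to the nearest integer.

Var(Ŷ) = N²·Var(ȳ) = N²·(1 − n/N)·s²/n.
f = 2258/19861 = 0.11369015; Var(ȳ) = 0.88630985·693/2258 = 0.27201627.
Var(Ŷ) = 19861² · 0.27201627 = 1.0729935 × 10^8.
SE(Ŷ) = √(1.0729935 × 10^8) = 10359.

10359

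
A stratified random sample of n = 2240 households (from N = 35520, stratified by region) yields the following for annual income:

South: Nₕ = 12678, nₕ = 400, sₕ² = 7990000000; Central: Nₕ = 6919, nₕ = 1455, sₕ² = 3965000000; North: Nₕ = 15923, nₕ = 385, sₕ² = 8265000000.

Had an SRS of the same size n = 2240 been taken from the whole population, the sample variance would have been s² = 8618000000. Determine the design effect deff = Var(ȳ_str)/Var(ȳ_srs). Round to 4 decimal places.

1.8742

Var(ȳ_str) = Σ Wₕ²(1−fₕ)sₕ²/nₕ with Wₕ = Nₕ/35520:
  South: (12678/35520)²·(1−400/12678)·7990000000/400 = 2.4644457 × 10^6
  Central: (6919/35520)²·(1−1455/6919)·3965000000/1455 = 81656.038
  North: (15923/35520)²·(1−385/15923)·8265000000/385 = 4.2097492 × 10^6
  → Var(ȳ_str) = 6.7558509 × 10^6.
Var(ȳ_srs) = (1 − 2240/35520)·8618000000/2240 = 3.6046976 × 10^6.
deff = (6.7558509 × 10^6) / (3.6046976 × 10^6) = 1.8742.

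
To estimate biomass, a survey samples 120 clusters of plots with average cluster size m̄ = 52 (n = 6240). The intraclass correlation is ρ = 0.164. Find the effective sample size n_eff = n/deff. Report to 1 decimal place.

deff = 1 + (52 − 1)·0.164 = 1 + 8.364 = 9.364.
n_eff = 6240 / 9.364 = 666.4.

666.4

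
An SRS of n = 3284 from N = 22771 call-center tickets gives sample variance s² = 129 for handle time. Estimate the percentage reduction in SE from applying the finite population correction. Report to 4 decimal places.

f = n/N = 3284/22771 = 0.14421852.
SE_no-fpc = √(s²/n) = 0.19819527; SE_fpc = √((1−f)s²/n) = 0.18334739.
Ratio = √(1−f) = 0.92508458. Reduction = 100·(1 − 0.92508458) = 7.4915%.

7.4915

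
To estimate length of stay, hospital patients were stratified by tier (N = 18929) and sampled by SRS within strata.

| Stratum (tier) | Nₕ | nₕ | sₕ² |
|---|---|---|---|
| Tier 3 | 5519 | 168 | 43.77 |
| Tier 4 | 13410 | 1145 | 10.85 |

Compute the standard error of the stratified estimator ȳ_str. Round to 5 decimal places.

0.16070

Var(ȳ_str) = Σₕ Wₕ²(1 − fₕ)sₕ²/nₕ with Wₕ = Nₕ/N, N = 18929.
Tier 3: Wₕ = 0.29156321; term = 0.29156321²·(1 − 0.03044030)·43.77/168 = 0.021473719.
Tier 4: Wₕ = 0.70843679; term = 0.70843679²·(1 − 0.08538404)·10.85/1145 = 0.0043497594.
Sum = 0.025823478.
SE = √(0.025823478) = 0.16070.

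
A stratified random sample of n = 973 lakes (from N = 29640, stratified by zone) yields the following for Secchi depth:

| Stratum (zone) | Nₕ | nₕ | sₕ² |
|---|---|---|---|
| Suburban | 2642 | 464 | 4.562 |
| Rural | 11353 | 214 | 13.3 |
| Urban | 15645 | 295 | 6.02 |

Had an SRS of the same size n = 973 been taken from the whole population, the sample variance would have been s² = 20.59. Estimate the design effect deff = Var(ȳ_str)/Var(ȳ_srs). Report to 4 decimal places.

0.7128

Var(ȳ_str) = Σ Wₕ²(1−fₕ)sₕ²/nₕ with Wₕ = Nₕ/29640:
  Suburban: (2642/29640)²·(1−464/2642)·4.562/464 = 6.4397883 × 10^-5
  Rural: (11353/29640)²·(1−214/11353)·13.3/214 = 0.008946194
  Urban: (15645/29640)²·(1−295/15645)·6.02/295 = 0.005578302
  → Var(ȳ_str) = 0.014588894.
Var(ȳ_srs) = (1 − 973/29640)·20.59/973 = 0.020466687.
deff = 0.014588894 / 0.020466687 = 0.7128.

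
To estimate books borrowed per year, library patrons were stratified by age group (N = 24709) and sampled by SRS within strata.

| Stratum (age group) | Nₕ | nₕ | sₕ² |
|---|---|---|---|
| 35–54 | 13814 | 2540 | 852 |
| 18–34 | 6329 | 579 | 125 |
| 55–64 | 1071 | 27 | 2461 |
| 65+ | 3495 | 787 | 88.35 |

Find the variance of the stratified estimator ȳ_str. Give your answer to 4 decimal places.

Var(ȳ_str) = Σₕ Wₕ²(1 − fₕ)sₕ²/nₕ with Wₕ = Nₕ/N, N = 24709.
35–54: Wₕ = 0.55906755; term = 0.55906755²·(1 − 0.18387143)·852/2540 = 0.085564383.
18–34: Wₕ = 0.25614149; term = 0.25614149²·(1 − 0.09148365)·125/579 = 0.012868385.
55–64: Wₕ = 0.04334453; term = 0.04334453²·(1 − 0.02521008)·2461/27 = 0.16692734.
65+: Wₕ = 0.14144644; term = 0.14144644²·(1 − 0.22517883)·88.35/787 = 0.0017402728.
Sum = 0.26710038.

0.2671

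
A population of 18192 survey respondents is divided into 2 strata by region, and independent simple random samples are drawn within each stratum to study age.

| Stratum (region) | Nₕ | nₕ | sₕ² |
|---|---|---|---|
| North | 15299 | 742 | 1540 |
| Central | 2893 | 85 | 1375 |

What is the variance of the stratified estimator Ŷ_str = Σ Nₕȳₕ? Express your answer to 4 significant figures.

Var(Ŷ_str) = Σₕ Nₕ²(1 − fₕ)sₕ²/nₕ.
North: 15299²·(1 − 742/15299)·1540/742 = 4.622232 × 10^8.
Central: 2893²·(1 − 85/2893)·1375/85 = 1.3141027 × 10^8.
Sum = 5.9363347 × 10^8.

5.936 × 10^8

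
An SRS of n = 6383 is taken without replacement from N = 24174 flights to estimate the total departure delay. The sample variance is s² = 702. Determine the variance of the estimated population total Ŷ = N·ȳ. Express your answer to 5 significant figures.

Var(Ŷ) = N²·Var(ȳ) = N²·(1 − n/N)·s²/n.
f = 6383/24174 = 0.26404401; Var(ȳ) = 0.73595599·702/6383 = 0.08094017.
Var(Ŷ) = 24174² · 0.08094017 = 4.7300001 × 10^7.

4.7300 × 10^7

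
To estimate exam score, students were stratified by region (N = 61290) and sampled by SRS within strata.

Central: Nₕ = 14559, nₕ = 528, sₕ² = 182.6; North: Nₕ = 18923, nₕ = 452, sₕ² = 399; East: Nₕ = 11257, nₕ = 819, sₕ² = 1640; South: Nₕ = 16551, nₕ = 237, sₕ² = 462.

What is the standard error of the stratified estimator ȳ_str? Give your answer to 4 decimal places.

0.5511

Var(ȳ_str) = Σₕ Wₕ²(1 − fₕ)sₕ²/nₕ with Wₕ = Nₕ/N, N = 61290.
Central: Wₕ = 0.23754283; term = 0.23754283²·(1 − 0.03626623)·182.6/528 = 0.018806491.
North: Wₕ = 0.30874531; term = 0.30874531²·(1 − 0.02388628)·399/452 = 0.082136391.
East: Wₕ = 0.18366781; term = 0.18366781²·(1 − 0.07275473)·1640/819 = 0.062635516.
South: Wₕ = 0.27004405; term = 0.27004405²·(1 − 0.01431938)·462/237 = 0.14011966.
Sum = 0.30369806.
SE = √(0.30369806) = 0.5511.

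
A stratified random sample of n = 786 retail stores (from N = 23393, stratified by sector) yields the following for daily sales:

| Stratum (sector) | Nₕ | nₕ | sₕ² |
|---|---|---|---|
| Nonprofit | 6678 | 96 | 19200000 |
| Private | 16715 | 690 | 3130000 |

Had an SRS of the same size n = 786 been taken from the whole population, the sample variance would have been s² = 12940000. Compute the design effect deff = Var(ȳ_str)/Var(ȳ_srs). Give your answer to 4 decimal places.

1.1493

Var(ȳ_str) = Σ Wₕ²(1−fₕ)sₕ²/nₕ with Wₕ = Nₕ/23393:
  Nonprofit: (6678/23393)²·(1−96/6678)·19200000/96 = 16064.324
  Private: (16715/23393)²·(1−690/16715)·3130000/690 = 2220.3826
  → Var(ȳ_str) = 18284.707.
Var(ȳ_srs) = (1 − 786/23393)·12940000/786 = 15909.947.
deff = 18284.707 / 15909.947 = 1.1493.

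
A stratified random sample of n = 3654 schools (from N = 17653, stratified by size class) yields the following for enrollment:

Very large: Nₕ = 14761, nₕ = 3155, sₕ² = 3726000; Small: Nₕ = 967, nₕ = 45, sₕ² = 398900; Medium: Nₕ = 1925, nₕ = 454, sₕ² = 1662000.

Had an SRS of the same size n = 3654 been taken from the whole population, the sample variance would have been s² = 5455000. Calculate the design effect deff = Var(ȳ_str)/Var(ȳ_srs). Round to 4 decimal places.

Var(ȳ_str) = Σ Wₕ²(1−fₕ)sₕ²/nₕ with Wₕ = Nₕ/17653:
  Very large: (14761/17653)²·(1−3155/14761)·3726000/3155 = 649.23929
  Small: (967/17653)²·(1−45/967)·398900/45 = 25.361321
  Medium: (1925/17653)²·(1−454/1925)·1662000/454 = 33.264541
  → Var(ȳ_str) = 707.86515.
Var(ȳ_srs) = (1 − 3654/17653)·5455000/3654 = 1183.8719.
deff = 707.86515 / 1183.8719 = 0.5979.

0.5979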